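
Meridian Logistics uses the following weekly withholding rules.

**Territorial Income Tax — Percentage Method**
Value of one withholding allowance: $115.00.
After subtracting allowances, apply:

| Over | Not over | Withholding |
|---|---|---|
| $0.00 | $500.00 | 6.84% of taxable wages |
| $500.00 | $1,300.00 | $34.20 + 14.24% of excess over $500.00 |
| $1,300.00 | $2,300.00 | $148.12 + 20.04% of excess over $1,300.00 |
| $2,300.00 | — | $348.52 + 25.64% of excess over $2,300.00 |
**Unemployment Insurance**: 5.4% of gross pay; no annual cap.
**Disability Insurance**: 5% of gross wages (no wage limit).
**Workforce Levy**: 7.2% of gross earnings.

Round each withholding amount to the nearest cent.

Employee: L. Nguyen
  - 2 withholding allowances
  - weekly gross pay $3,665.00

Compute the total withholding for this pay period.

$1,284.57

Territorial Income Tax: taxable = $3,665.00 − 2×$115.00 = $3,435.00
  $348.52 + 25.64% × ($3,435.00 − $2,300.00) = $348.52 + 25.64% × $1,135.00 = $639.53
Unemployment Insurance: 5.4% × $3,665.00 = $197.91
Disability Insurance: 5% × $3,665.00 = $183.25
Workforce Levy: 7.2% × $3,665.00 = $263.88
Total: $639.53 + $197.91 + $183.25 + $263.88 = $1,284.57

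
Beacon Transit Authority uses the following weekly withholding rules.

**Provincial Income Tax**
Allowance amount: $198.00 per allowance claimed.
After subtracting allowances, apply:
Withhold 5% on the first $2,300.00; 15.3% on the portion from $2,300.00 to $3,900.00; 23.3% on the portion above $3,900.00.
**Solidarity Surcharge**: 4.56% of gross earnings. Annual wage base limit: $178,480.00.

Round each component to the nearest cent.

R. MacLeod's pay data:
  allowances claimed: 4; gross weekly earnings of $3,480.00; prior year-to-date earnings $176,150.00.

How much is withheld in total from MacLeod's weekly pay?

$280.61

Provincial Income Tax: taxable = $3,480.00 − 4×$198.00 = $2,688.00
  $115.00 + 15.3% × ($2,688.00 − $2,300.00) = $115.00 + 15.3% × $388.00 = $174.36
Solidarity Surcharge: cap $178,480.00 − YTD $176,150.00 = $2,330.00 subject; 4.56% × $2,330.00 = $106.25
Total: $174.36 + $106.25 = $280.61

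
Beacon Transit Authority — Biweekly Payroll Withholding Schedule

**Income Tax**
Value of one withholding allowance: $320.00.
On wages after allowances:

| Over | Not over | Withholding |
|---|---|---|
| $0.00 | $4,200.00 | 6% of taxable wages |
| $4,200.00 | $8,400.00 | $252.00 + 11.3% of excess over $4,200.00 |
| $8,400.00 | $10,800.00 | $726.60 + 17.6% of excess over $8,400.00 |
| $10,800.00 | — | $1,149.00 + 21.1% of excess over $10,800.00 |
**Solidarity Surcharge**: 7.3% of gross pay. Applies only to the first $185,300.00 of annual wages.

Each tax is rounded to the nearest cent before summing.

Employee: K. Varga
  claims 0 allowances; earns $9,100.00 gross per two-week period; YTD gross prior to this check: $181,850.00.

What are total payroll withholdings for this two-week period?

Income Tax: taxable = $9,100.00
  $726.60 + 17.6% × ($9,100.00 − $8,400.00) = $726.60 + 17.6% × $700.00 = $849.80
Solidarity Surcharge: cap $185,300.00 − YTD $181,850.00 = $3,450.00 subject; 7.3% × $3,450.00 = $251.85
Total: $849.80 + $251.85 = $1,101.65

$1,101.65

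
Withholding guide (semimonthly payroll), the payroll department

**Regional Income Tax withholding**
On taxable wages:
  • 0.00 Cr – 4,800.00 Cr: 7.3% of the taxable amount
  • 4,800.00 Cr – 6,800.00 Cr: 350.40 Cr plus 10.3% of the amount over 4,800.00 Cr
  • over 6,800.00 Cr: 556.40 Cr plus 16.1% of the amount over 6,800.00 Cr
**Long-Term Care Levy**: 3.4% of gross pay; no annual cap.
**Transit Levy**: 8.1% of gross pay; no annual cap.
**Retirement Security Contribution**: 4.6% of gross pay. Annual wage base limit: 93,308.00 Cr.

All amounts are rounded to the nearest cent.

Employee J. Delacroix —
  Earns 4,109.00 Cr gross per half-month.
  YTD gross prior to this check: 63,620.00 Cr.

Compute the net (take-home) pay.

3,147.49 Cr

Regional Income Tax: taxable = 4,109.00 Cr
  7.3% × 4,109.00 Cr = 299.96 Cr
Long-Term Care Levy: 3.4% × 4,109.00 Cr = 139.71 Cr
Transit Levy: 8.1% × 4,109.00 Cr = 332.83 Cr
Retirement Security Contribution: 4.6% × 4,109.00 Cr = 189.01 Cr
Total withheld: 299.96 Cr + 139.71 Cr + 332.83 Cr + 189.01 Cr = 961.51 Cr
Net pay: 4,109.00 Cr − 961.51 Cr = 3,147.49 Cr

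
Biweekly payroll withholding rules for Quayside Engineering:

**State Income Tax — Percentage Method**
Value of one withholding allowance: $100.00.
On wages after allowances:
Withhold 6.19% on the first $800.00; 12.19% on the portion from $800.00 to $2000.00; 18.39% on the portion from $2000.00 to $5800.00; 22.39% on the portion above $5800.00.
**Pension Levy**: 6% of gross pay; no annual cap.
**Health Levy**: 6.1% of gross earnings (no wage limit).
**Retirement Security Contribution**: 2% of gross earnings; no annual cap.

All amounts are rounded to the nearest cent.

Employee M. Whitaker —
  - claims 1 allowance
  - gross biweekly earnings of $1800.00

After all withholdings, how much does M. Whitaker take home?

State Income Tax: taxable = $1800.00 − 1×$100.00 = $1700.00
  $49.52 + 12.19% × ($1700.00 − $800.00) = $49.52 + 12.19% × $900.00 = $159.23
Pension Levy: 6% × $1800.00 = $108.00
Health Levy: 6.1% × $1800.00 = $109.80
Retirement Security Contribution: 2% × $1800.00 = $36.00
Total withheld: $159.23 + $108.00 + $109.80 + $36.00 = $413.03
Net pay: $1800.00 − $413.03 = $1386.97

$1386.97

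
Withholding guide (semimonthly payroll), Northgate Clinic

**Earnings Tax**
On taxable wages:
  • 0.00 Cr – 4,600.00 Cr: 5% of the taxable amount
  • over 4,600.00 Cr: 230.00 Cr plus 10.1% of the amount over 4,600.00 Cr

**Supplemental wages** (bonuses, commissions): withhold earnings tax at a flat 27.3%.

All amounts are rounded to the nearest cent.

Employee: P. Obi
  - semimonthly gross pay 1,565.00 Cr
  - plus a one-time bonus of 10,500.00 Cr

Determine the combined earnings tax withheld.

Earnings Tax: taxable = 1,565.00 Cr
  5% × 1,565.00 Cr = 78.25 Cr
Supplemental (27.3% flat on bonus): 27.3% × 10,500.00 Cr = 2,866.50 Cr
Total earnings tax: 78.25 Cr + 2,866.50 Cr = 2,944.75 Cr

2,944.75 Cr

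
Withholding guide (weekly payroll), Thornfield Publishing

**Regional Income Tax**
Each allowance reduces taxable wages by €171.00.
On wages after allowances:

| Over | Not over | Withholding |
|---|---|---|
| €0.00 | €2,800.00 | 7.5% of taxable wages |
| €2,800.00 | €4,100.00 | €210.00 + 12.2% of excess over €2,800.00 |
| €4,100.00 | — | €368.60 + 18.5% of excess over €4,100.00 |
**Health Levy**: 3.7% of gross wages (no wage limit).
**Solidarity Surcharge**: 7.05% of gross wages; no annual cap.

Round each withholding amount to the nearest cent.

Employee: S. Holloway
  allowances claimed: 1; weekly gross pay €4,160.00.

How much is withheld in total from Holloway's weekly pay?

Regional Income Tax: taxable = €4,160.00 − 1×€171.00 = €3,989.00
  €210.00 + 12.2% × (€3,989.00 − €2,800.00) = €210.00 + 12.2% × €1,189.00 = €355.06
Health Levy: 3.7% × €4,160.00 = €153.92
Solidarity Surcharge: 7.05% × €4,160.00 = €293.28
Total: €355.06 + €153.92 + €293.28 = €802.26

€802.26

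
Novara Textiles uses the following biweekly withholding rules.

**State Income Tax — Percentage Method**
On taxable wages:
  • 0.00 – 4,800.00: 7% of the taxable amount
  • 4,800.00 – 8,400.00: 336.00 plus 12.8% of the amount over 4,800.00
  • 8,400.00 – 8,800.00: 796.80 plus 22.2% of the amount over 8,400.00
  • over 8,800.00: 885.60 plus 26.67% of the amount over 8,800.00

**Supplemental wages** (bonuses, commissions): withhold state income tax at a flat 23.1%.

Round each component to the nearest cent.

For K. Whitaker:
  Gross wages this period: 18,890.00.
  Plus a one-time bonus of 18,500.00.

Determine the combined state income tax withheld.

State Income Tax: taxable = 18,890.00
  885.60 + 26.67% × (18,890.00 − 8,800.00) = 885.60 + 26.67% × 10,090.00 = 3,576.60
Supplemental (23.1% flat on bonus): 23.1% × 18,500.00 = 4,273.50
Total state income tax: 3,576.60 + 4,273.50 = 7,850.10

7,850.10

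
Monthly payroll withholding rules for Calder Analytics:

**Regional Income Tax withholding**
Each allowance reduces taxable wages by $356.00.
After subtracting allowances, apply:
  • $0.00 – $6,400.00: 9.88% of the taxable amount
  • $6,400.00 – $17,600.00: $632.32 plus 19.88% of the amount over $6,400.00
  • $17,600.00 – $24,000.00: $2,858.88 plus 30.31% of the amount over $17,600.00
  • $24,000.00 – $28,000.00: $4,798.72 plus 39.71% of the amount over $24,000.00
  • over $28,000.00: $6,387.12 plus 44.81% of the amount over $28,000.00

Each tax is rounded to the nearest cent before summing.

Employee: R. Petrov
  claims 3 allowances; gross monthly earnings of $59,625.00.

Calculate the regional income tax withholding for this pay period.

Regional Income Tax: taxable = $59,625.00 − 3×$356.00 = $58,557.00
  $6,387.12 + 44.81% × ($58,557.00 − $28,000.00) = $6,387.12 + 44.81% × $30,557.00 = $20,079.71

$20,079.71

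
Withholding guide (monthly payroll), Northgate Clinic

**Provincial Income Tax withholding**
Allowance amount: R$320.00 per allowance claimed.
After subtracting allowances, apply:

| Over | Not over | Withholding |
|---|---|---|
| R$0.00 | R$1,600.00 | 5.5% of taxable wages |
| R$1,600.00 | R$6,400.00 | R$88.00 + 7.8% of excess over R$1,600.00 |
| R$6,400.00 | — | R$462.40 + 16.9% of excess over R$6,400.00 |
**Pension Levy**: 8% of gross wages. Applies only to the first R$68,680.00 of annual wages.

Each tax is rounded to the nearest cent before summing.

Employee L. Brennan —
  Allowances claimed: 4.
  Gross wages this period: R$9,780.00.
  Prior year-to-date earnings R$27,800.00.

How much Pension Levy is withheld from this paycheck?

R$782.40

Pension Levy: 8% × R$9,780.00 = R$782.40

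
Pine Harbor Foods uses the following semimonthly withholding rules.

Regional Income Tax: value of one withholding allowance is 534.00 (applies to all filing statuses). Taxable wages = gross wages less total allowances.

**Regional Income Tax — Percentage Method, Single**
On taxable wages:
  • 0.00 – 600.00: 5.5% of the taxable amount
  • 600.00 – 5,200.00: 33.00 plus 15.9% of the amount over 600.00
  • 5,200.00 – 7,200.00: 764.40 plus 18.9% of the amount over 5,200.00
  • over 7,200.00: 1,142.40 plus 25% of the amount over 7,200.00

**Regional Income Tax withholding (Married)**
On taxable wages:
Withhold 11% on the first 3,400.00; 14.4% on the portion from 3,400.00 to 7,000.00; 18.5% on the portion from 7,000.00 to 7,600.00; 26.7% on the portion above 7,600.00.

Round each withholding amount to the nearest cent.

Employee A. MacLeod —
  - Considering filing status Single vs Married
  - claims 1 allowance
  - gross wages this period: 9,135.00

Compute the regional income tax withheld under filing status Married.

Regional Income Tax (Married): taxable = 9,135.00 − 1×534.00 = 8,601.00
  1,003.40 + 26.7% × (8,601.00 − 7,600.00) = 1,003.40 + 26.7% × 1,001.00 = 1,270.67

1,270.67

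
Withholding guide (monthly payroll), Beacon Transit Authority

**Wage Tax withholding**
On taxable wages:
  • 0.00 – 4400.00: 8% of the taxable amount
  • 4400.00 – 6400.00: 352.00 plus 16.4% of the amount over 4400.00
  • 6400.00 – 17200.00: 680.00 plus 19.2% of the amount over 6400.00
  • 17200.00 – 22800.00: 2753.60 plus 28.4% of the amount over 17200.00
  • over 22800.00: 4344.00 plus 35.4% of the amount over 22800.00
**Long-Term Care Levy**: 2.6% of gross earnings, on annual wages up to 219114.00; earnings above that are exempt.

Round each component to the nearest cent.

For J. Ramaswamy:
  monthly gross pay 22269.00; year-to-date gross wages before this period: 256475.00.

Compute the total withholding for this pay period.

Wage Tax: taxable = 22269.00
  2753.60 + 28.4% × (22269.00 − 17200.00) = 2753.60 + 28.4% × 5069.00 = 4193.20
Long-Term Care Levy: YTD 256475.00 ≥ cap 219114.00 → 0.00
Total: 4193.20 + 0.00 = 4193.20

4193.20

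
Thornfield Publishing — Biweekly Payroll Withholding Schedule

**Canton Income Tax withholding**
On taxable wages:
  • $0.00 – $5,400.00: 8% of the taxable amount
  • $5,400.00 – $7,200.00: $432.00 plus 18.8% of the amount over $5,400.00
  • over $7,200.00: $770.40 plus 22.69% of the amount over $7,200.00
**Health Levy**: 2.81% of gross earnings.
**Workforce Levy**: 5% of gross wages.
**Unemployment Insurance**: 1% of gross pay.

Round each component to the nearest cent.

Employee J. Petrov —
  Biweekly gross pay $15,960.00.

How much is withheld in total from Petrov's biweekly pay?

$4,164.12

Canton Income Tax: taxable = $15,960.00
  $770.40 + 22.69% × ($15,960.00 − $7,200.00) = $770.40 + 22.69% × $8,760.00 = $2,758.04
Health Levy: 2.81% × $15,960.00 = $448.48
Workforce Levy: 5% × $15,960.00 = $798.00
Unemployment Insurance: 1% × $15,960.00 = $159.60
Total: $2,758.04 + $448.48 + $798.00 + $159.60 = $4,164.12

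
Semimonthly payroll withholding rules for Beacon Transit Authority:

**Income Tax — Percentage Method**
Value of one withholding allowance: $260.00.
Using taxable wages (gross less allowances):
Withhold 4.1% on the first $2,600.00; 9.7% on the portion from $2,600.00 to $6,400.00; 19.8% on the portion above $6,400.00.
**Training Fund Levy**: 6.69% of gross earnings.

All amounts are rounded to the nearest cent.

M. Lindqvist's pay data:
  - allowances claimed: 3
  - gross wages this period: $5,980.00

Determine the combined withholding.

$758.86

Income Tax: taxable = $5,980.00 − 3×$260.00 = $5,200.00
  $106.60 + 9.7% × ($5,200.00 − $2,600.00) = $106.60 + 9.7% × $2,600.00 = $358.80
Training Fund Levy: 6.69% × $5,980.00 = $400.06
Total: $358.80 + $400.06 = $758.86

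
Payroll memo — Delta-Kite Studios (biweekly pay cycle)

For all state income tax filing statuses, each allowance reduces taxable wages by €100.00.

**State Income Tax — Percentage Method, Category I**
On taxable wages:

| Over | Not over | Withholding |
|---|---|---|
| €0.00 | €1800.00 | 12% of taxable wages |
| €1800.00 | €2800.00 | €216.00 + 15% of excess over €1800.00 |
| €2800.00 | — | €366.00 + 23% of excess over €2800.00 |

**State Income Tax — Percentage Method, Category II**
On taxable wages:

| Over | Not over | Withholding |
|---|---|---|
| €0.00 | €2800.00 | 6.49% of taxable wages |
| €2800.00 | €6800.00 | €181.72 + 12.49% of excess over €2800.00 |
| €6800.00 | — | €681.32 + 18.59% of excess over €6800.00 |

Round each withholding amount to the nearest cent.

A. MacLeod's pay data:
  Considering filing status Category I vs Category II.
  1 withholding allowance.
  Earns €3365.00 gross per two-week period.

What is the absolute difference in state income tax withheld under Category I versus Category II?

State Income Tax (Category I): taxable = €3365.00 − 1×€100.00 = €3265.00
  €366.00 + 23% × (€3265.00 − €2800.00) = €366.00 + 23% × €465.00 = €472.95
State Income Tax (Category II): taxable = €3365.00 − 1×€100.00 = €3265.00
  €181.72 + 12.49% × (€3265.00 − €2800.00) = €181.72 + 12.49% × €465.00 = €239.80
Difference: |€472.95 − €239.80| = €233.15 (higher under Category I)

€233.15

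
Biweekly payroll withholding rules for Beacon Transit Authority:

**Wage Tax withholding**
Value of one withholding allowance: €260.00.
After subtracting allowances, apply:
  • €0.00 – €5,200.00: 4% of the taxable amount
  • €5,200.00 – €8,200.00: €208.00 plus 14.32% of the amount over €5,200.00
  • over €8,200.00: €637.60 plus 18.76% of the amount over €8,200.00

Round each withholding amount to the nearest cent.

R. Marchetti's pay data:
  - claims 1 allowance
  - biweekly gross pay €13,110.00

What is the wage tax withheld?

€1,509.94

Wage Tax: taxable = €13,110.00 − 1×€260.00 = €12,850.00
  €637.60 + 18.76% × (€12,850.00 − €8,200.00) = €637.60 + 18.76% × €4,650.00 = €1,509.94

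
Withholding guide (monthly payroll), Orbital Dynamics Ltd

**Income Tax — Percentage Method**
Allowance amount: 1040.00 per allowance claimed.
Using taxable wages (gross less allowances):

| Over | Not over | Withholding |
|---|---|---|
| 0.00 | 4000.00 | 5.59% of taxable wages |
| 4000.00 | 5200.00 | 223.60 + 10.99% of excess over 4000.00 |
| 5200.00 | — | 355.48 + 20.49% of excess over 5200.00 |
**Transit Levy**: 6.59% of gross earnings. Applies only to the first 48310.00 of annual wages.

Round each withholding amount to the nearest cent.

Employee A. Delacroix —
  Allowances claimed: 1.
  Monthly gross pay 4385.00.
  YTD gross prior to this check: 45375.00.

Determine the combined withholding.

Income Tax: taxable = 4385.00 − 1×1040.00 = 3345.00
  5.59% × 3345.00 = 186.99
Transit Levy: cap 48310.00 − YTD 45375.00 = 2935.00 subject; 6.59% × 2935.00 = 193.42
Total: 186.99 + 193.42 = 380.41

380.41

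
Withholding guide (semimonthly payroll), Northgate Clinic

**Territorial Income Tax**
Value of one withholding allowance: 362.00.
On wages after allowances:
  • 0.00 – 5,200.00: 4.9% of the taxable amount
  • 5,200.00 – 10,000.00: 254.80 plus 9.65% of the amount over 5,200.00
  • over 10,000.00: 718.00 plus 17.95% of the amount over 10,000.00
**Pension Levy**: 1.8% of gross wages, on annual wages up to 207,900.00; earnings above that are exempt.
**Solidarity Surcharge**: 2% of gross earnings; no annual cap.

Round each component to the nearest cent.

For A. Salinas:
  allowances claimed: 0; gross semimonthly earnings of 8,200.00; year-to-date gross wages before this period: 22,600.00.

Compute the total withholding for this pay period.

855.90

Territorial Income Tax: taxable = 8,200.00
  254.80 + 9.65% × (8,200.00 − 5,200.00) = 254.80 + 9.65% × 3,000.00 = 544.30
Pension Levy: 1.8% × 8,200.00 = 147.60
Solidarity Surcharge: 2% × 8,200.00 = 164.00
Total: 544.30 + 147.60 + 164.00 = 855.90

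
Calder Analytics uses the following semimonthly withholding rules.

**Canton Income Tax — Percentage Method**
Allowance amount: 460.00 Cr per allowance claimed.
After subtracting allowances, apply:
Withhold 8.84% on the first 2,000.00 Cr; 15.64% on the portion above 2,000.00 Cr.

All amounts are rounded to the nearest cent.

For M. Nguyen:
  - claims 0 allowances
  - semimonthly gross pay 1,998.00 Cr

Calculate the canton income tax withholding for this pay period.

176.62 Cr

Canton Income Tax: taxable = 1,998.00 Cr
  8.84% × 1,998.00 Cr = 176.62 Cr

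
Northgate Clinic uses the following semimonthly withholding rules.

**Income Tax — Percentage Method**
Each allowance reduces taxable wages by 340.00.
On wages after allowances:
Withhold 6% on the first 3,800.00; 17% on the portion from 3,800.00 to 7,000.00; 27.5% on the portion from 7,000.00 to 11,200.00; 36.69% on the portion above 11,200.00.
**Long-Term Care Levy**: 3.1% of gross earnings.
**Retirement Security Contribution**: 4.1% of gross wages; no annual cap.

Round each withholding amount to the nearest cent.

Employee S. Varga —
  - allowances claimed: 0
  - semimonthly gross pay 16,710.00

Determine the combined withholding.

Income Tax: taxable = 16,710.00
  1,927.00 + 36.69% × (16,710.00 − 11,200.00) = 1,927.00 + 36.69% × 5,510.00 = 3,948.62
Long-Term Care Levy: 3.1% × 16,710.00 = 518.01
Retirement Security Contribution: 4.1% × 16,710.00 = 685.11
Total: 3,948.62 + 518.01 + 685.11 = 5,151.74

5,151.74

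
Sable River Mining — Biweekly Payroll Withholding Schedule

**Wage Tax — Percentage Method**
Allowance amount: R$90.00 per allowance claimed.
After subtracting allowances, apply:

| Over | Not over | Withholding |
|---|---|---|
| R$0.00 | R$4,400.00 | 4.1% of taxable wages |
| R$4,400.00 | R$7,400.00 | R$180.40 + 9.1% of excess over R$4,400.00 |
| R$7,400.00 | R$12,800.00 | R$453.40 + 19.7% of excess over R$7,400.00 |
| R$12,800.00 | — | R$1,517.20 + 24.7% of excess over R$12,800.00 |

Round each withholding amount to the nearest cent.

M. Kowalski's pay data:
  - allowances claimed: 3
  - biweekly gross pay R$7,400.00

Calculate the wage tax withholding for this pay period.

R$428.83

Wage Tax: taxable = R$7,400.00 − 3×R$90.00 = R$7,130.00
  R$180.40 + 9.1% × (R$7,130.00 − R$4,400.00) = R$180.40 + 9.1% × R$2,730.00 = R$428.83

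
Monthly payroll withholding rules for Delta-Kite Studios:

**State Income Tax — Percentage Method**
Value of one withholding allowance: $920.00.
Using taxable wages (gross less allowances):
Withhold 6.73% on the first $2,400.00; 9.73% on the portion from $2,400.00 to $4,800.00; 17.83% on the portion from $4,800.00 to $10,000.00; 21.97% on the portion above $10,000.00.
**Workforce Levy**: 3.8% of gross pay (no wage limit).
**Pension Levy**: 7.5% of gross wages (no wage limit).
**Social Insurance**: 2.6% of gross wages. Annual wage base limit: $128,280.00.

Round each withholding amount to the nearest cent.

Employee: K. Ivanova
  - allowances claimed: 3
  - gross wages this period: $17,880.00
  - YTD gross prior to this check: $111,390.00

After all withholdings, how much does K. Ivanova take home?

State Income Tax: taxable = $17,880.00 − 3×$920.00 = $15,120.00
  $1,322.20 + 21.97% × ($15,120.00 − $10,000.00) = $1,322.20 + 21.97% × $5,120.00 = $2,447.06
Workforce Levy: 3.8% × $17,880.00 = $679.44
Pension Levy: 7.5% × $17,880.00 = $1,341.00
Social Insurance: cap $128,280.00 − YTD $111,390.00 = $16,890.00 subject; 2.6% × $16,890.00 = $439.14
Total withheld: $2,447.06 + $679.44 + $1,341.00 + $439.14 = $4,906.64
Net pay: $17,880.00 − $4,906.64 = $12,973.36

$12,973.36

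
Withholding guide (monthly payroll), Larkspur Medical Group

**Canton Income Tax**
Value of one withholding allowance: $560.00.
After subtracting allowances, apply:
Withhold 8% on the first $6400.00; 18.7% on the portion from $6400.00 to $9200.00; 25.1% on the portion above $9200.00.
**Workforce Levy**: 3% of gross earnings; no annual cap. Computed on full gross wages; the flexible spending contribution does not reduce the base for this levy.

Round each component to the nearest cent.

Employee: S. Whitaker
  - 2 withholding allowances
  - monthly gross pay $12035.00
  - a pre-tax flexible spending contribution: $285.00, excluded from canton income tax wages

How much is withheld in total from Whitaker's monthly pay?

$1755.58

Canton Income Tax: taxable = $12035.00 − $285.00 − 2×$560.00 = $10630.00
  $1035.60 + 25.1% × ($10630.00 − $9200.00) = $1035.60 + 25.1% × $1430.00 = $1394.53
Workforce Levy: 3% × $12035.00 = $361.05
Total: $1394.53 + $361.05 = $1755.58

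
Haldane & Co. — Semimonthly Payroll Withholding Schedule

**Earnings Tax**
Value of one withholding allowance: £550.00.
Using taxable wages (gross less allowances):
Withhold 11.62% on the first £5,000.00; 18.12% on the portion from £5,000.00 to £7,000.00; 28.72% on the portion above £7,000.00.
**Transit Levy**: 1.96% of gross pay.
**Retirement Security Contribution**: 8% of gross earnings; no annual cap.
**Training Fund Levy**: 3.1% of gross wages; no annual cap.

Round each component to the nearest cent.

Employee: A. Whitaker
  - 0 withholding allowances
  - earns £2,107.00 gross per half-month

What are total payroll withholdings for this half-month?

£520.01

Earnings Tax: taxable = £2,107.00
  11.62% × £2,107.00 = £244.83
Transit Levy: 1.96% × £2,107.00 = £41.30
Retirement Security Contribution: 8% × £2,107.00 = £168.56
Training Fund Levy: 3.1% × £2,107.00 = £65.32
Total: £244.83 + £41.30 + £168.56 + £65.32 = £520.01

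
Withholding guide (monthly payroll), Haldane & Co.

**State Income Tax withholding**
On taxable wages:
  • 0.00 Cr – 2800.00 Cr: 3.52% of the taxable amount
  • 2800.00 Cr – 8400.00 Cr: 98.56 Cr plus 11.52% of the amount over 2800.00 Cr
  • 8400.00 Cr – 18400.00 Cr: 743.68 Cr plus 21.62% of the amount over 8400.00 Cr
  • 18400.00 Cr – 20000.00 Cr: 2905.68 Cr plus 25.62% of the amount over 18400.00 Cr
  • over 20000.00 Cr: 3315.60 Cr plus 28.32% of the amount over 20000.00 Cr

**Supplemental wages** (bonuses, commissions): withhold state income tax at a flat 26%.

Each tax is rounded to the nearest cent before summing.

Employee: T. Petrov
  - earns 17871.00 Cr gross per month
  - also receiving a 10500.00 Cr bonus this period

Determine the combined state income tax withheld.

State Income Tax: taxable = 17871.00 Cr
  743.68 Cr + 21.62% × (17871.00 Cr − 8400.00 Cr) = 743.68 Cr + 21.62% × 9471.00 Cr = 2791.31 Cr
Supplemental (26% flat on bonus): 26% × 10500.00 Cr = 2730.00 Cr
Total state income tax: 2791.31 Cr + 2730.00 Cr = 5521.31 Cr

5521.31 Cr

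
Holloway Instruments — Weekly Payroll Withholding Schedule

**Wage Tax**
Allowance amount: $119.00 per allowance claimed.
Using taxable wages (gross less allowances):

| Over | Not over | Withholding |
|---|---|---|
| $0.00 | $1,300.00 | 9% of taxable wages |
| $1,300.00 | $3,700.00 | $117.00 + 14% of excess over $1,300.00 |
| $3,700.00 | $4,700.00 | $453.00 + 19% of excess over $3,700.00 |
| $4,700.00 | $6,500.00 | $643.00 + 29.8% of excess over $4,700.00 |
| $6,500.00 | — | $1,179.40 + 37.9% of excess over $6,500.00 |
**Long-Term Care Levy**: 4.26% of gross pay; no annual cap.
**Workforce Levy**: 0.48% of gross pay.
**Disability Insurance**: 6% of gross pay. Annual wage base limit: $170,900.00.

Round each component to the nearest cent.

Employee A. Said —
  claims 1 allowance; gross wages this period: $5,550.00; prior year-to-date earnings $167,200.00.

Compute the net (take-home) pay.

$4,204.09

Wage Tax: taxable = $5,550.00 − 1×$119.00 = $5,431.00
  $643.00 + 29.8% × ($5,431.00 − $4,700.00) = $643.00 + 29.8% × $731.00 = $860.84
Long-Term Care Levy: 4.26% × $5,550.00 = $236.43
Workforce Levy: 0.48% × $5,550.00 = $26.64
Disability Insurance: cap $170,900.00 − YTD $167,200.00 = $3,700.00 subject; 6% × $3,700.00 = $222.00
Total withheld: $860.84 + $236.43 + $26.64 + $222.00 = $1,345.91
Net pay: $5,550.00 − $1,345.91 = $4,204.09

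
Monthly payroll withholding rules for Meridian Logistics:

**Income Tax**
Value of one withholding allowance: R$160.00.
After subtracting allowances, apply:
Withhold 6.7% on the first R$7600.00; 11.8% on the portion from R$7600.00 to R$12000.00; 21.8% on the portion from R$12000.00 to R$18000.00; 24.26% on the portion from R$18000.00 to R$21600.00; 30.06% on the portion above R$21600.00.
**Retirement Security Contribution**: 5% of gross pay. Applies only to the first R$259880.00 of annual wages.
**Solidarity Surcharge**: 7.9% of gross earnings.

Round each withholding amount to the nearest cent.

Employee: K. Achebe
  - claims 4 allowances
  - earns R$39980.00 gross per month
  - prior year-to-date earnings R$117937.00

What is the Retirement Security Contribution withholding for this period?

R$1999.00

Retirement Security Contribution: 5% × R$39980.00 = R$1999.00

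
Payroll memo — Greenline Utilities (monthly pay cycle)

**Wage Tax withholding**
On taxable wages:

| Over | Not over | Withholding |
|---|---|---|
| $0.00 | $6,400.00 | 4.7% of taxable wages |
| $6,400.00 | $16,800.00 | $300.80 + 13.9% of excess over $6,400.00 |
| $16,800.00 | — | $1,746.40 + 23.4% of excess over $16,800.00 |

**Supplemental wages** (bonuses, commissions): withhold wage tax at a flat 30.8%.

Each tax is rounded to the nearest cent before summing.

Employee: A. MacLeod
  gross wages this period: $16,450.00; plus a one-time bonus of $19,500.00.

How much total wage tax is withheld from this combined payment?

Wage Tax: taxable = $16,450.00
  $300.80 + 13.9% × ($16,450.00 − $6,400.00) = $300.80 + 13.9% × $10,050.00 = $1,697.75
Supplemental (30.8% flat on bonus): 30.8% × $19,500.00 = $6,006.00
Total wage tax: $1,697.75 + $6,006.00 = $7,703.75

$7,703.75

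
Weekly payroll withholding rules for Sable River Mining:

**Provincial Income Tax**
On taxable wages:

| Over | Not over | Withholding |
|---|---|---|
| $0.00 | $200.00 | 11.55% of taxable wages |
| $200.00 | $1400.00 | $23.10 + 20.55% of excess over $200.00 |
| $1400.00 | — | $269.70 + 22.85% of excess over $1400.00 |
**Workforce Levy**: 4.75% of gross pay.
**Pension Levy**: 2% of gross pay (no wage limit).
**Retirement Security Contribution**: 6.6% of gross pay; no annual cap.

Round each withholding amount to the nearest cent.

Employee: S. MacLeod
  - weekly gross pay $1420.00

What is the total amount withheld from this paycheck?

Provincial Income Tax: taxable = $1420.00
  $269.70 + 22.85% × ($1420.00 − $1400.00) = $269.70 + 22.85% × $20.00 = $274.27
Workforce Levy: 4.75% × $1420.00 = $67.45
Pension Levy: 2% × $1420.00 = $28.40
Retirement Security Contribution: 6.6% × $1420.00 = $93.72
Total: $274.27 + $67.45 + $28.40 + $93.72 = $463.84

$463.84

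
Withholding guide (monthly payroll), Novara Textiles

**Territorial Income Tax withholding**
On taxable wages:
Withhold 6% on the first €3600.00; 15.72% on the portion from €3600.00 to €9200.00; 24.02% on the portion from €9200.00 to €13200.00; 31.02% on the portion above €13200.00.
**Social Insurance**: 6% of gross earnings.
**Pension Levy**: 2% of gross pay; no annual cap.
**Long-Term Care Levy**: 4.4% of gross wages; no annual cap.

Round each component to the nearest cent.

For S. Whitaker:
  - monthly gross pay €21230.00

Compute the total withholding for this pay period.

Territorial Income Tax: taxable = €21230.00
  €2057.12 + 31.02% × (€21230.00 − €13200.00) = €2057.12 + 31.02% × €8030.00 = €4548.03
Social Insurance: 6% × €21230.00 = €1273.80
Pension Levy: 2% × €21230.00 = €424.60
Long-Term Care Levy: 4.4% × €21230.00 = €934.12
Total: €4548.03 + €1273.80 + €424.60 + €934.12 = €7180.55

€7180.55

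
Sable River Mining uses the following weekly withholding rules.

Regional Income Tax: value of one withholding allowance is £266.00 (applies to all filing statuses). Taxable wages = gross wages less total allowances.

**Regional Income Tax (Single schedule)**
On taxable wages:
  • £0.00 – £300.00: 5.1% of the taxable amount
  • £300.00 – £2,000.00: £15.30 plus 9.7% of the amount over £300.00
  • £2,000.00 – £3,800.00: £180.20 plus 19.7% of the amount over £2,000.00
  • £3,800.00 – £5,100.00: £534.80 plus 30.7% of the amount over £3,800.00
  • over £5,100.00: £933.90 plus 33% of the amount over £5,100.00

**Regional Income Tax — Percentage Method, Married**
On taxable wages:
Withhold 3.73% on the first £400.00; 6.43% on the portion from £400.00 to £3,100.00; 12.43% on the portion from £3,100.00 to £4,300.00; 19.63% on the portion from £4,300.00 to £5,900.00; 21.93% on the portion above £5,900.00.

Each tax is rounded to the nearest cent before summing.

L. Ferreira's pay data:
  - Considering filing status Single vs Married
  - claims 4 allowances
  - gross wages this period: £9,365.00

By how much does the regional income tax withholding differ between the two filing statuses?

£811.92

Regional Income Tax (Single): taxable = £9,365.00 − 4×£266.00 = £8,301.00
  £933.90 + 33% × (£8,301.00 − £5,100.00) = £933.90 + 33% × £3,201.00 = £1,990.23
Regional Income Tax (Married): taxable = £9,365.00 − 4×£266.00 = £8,301.00
  £651.77 + 21.93% × (£8,301.00 − £5,900.00) = £651.77 + 21.93% × £2,401.00 = £1,178.31
Difference: |£1,990.23 − £1,178.31| = £811.92 (higher under Single)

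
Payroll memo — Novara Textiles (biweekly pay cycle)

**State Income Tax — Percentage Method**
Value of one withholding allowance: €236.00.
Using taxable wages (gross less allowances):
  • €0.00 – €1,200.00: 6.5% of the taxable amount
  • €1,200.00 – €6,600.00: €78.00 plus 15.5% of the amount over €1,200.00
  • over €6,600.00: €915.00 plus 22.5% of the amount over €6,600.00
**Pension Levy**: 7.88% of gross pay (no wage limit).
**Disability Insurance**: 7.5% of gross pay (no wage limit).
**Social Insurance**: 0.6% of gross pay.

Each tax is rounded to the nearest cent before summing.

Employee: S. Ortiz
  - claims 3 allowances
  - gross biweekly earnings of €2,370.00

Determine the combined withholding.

€528.34

State Income Tax: taxable = €2,370.00 − 3×€236.00 = €1,662.00
  €78.00 + 15.5% × (€1,662.00 − €1,200.00) = €78.00 + 15.5% × €462.00 = €149.61
Pension Levy: 7.88% × €2,370.00 = €186.76
Disability Insurance: 7.5% × €2,370.00 = €177.75
Social Insurance: 0.6% × €2,370.00 = €14.22
Total: €149.61 + €186.76 + €177.75 + €14.22 = €528.34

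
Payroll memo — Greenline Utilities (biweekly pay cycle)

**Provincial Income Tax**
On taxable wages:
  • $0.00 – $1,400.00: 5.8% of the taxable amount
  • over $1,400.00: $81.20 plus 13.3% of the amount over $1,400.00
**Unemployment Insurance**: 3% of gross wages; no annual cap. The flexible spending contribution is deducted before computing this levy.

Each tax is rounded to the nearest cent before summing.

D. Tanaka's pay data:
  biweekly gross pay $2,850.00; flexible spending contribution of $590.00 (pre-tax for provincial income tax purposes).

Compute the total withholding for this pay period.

Provincial Income Tax: taxable = $2,850.00 − $590.00 = $2,260.00
  $81.20 + 13.3% × ($2,260.00 − $1,400.00) = $81.20 + 13.3% × $860.00 = $195.58
Unemployment Insurance: 3% × $2,260.00 = $67.80
Total: $195.58 + $67.80 = $263.38

$263.38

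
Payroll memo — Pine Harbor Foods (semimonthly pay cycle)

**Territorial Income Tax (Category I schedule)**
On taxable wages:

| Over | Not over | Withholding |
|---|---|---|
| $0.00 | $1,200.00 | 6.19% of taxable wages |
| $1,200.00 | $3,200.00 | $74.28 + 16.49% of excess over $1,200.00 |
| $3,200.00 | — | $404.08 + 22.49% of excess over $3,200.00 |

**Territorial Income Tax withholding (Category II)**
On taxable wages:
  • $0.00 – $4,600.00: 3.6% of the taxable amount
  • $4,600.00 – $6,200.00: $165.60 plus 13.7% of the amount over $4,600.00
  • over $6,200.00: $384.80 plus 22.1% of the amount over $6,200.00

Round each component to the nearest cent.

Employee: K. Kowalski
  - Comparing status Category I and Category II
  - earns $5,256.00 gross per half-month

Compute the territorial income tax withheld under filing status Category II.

$255.47

Territorial Income Tax (Category II): taxable = $5,256.00
  $165.60 + 13.7% × ($5,256.00 − $4,600.00) = $165.60 + 13.7% × $656.00 = $255.47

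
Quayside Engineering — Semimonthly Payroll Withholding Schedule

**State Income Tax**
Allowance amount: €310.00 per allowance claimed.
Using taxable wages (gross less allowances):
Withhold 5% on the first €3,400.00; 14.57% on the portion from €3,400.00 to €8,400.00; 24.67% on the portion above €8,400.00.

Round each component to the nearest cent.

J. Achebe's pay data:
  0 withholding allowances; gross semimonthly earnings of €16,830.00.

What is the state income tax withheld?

€2,978.18

State Income Tax: taxable = €16,830.00
  €898.50 + 24.67% × (€16,830.00 − €8,400.00) = €898.50 + 24.67% × €8,430.00 = €2,978.18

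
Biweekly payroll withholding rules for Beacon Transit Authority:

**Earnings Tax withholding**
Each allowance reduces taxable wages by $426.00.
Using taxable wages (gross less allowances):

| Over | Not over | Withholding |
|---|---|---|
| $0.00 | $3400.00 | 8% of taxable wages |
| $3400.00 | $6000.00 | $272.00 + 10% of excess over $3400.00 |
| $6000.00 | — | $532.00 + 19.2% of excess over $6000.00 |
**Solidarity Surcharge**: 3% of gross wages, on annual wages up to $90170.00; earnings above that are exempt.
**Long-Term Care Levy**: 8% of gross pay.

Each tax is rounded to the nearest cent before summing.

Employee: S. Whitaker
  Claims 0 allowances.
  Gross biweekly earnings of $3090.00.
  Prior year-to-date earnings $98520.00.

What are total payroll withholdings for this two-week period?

$494.40

Earnings Tax: taxable = $3090.00
  8% × $3090.00 = $247.20
Solidarity Surcharge: YTD $98520.00 ≥ cap $90170.00 → $0.00
Long-Term Care Levy: 8% × $3090.00 = $247.20
Total: $247.20 + $0.00 + $247.20 = $494.40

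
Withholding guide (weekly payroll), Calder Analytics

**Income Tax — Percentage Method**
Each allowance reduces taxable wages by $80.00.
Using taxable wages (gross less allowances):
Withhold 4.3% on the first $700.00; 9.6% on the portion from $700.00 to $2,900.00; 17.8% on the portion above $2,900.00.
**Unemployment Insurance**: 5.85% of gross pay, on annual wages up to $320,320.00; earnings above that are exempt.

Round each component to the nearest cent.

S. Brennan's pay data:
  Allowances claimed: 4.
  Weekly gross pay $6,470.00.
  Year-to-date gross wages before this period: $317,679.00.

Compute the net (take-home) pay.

$5,495.70

Income Tax: taxable = $6,470.00 − 4×$80.00 = $6,150.00
  $241.30 + 17.8% × ($6,150.00 − $2,900.00) = $241.30 + 17.8% × $3,250.00 = $819.80
Unemployment Insurance: cap $320,320.00 − YTD $317,679.00 = $2,641.00 subject; 5.85% × $2,641.00 = $154.50
Total withheld: $819.80 + $154.50 = $974.30
Net pay: $6,470.00 − $974.30 = $5,495.70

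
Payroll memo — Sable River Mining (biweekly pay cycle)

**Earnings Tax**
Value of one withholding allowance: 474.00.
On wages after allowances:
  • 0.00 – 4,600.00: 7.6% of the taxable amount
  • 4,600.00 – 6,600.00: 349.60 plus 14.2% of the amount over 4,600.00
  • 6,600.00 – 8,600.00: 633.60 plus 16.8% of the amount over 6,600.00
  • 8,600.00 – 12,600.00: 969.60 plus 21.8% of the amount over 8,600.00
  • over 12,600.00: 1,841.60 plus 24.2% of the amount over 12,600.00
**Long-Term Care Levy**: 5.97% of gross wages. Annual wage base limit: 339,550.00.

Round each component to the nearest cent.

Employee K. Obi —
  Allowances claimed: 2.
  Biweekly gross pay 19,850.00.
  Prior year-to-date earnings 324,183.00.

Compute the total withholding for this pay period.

4,284.09

Earnings Tax: taxable = 19,850.00 − 2×474.00 = 18,902.00
  1,841.60 + 24.2% × (18,902.00 − 12,600.00) = 1,841.60 + 24.2% × 6,302.00 = 3,366.68
Long-Term Care Levy: cap 339,550.00 − YTD 324,183.00 = 15,367.00 subject; 5.97% × 15,367.00 = 917.41
Total: 3,366.68 + 917.41 = 4,284.09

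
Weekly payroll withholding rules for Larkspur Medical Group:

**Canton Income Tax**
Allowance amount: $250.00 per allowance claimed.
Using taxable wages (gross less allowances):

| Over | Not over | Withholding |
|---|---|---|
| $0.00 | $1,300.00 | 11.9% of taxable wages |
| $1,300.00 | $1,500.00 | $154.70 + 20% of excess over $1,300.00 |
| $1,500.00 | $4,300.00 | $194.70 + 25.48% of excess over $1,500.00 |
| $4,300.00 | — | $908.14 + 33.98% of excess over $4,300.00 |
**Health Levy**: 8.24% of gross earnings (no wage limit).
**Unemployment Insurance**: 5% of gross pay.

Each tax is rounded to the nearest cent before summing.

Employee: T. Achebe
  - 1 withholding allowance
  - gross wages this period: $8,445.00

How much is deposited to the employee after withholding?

Canton Income Tax: taxable = $8,445.00 − 1×$250.00 = $8,195.00
  $908.14 + 33.98% × ($8,195.00 − $4,300.00) = $908.14 + 33.98% × $3,895.00 = $2,231.66
Health Levy: 8.24% × $8,445.00 = $695.87
Unemployment Insurance: 5% × $8,445.00 = $422.25
Total withheld: $2,231.66 + $695.87 + $422.25 = $3,349.78
Net pay: $8,445.00 − $3,349.78 = $5,095.22

$5,095.22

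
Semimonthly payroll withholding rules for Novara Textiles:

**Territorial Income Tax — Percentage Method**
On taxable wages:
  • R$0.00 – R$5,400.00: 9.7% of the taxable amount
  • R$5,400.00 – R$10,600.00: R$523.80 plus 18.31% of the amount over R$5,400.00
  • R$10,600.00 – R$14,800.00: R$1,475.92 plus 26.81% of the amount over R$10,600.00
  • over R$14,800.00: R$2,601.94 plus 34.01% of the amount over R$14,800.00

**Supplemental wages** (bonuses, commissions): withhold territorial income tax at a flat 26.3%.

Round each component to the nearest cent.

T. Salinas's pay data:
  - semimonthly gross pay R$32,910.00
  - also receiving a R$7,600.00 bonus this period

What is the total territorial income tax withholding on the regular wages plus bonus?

R$10,759.95

Territorial Income Tax: taxable = R$32,910.00
  R$2,601.94 + 34.01% × (R$32,910.00 − R$14,800.00) = R$2,601.94 + 34.01% × R$18,110.00 = R$8,761.15
Supplemental (26.3% flat on bonus): 26.3% × R$7,600.00 = R$1,998.80
Total territorial income tax: R$8,761.15 + R$1,998.80 = R$10,759.95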